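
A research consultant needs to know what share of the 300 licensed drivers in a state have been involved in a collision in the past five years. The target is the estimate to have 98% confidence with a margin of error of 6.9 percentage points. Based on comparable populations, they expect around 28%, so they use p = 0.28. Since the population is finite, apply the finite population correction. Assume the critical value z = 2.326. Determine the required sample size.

131

Unadjusted: n₀ = 2.326² × 0.28 × 0.72 / 0.069² ≈ 229.09, so n₀ = 230.
Finite population correction with N = 300: n = n₀ / (1 + (n₀−1)/N) = 230 / (1 + 229/300) = 230 / 1.7633 ≈ 130.43.
Rounding up, n = 131.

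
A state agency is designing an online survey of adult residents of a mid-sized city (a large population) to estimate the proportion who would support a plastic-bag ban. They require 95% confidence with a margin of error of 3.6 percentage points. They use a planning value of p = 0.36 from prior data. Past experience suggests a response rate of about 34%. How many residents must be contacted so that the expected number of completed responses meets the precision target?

For 95% confidence, z = 1.96.
Completed interviews needed: n₀ = 1.96² × 0.2304 / 0.036² ≈ 682.95 → 683.
At a 34% response rate, contacts needed = 683 / 0.34 ≈ 2008.82 → 2009.

2009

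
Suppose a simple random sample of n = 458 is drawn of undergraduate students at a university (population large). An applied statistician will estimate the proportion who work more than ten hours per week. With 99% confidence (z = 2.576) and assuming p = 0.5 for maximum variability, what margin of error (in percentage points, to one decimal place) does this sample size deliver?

6.0

SE(p̂) = √[p(1−p)/n] = √[0.2500/458] = 0.02336.
E = z × SE = 2.576 × 0.02336 = 0.06018, or 6.0 percentage points.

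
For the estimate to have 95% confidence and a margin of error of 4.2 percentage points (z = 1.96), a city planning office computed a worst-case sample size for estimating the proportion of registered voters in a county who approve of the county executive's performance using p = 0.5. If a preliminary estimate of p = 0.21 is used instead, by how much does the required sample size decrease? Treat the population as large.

183

Conservative (p = 0.5): n = 1.96² × 0.25 / 0.042² ≈ 544.44 → 545.
Using p = 0.21: p(1−p) = 0.1659, so n = 1.96² × 0.1659 / 0.042² ≈ 361.29 → 362.
Reduction: 545 − 362 = 183.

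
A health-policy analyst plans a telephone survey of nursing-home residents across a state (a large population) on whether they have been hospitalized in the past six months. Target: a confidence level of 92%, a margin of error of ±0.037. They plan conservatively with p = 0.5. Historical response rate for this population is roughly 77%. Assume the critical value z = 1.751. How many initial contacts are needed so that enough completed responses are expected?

728

Completed interviews needed: n₀ = 1.751² × 0.2500 / 0.037² ≈ 559.90 → 560.
At a 77% response rate, contacts needed = 560 / 0.77 ≈ 727.27 → 728.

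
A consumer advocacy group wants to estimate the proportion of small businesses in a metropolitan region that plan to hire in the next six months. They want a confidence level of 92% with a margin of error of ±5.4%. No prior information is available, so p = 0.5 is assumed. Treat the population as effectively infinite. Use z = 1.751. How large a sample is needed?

263

With p = 0.5, p(1−p) = 0.25.
n = z²·p(1−p)/E² = 1.751² × 0.2500 / 0.054² = 3.0660 × 0.2500 / 0.002916 ≈ 262.86.
Rounding up gives n = 263.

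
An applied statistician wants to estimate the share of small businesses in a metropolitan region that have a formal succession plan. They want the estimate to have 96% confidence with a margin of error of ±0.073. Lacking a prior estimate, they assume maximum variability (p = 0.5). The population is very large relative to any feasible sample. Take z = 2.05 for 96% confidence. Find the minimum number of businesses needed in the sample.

198

With p = 0.5, p(1−p) = 0.25.
n = z²·p(1−p)/E² = 2.05² × 0.2500 / 0.073² = 4.2025 × 0.2500 / 0.005329 ≈ 197.15.
Rounding up gives n = 198.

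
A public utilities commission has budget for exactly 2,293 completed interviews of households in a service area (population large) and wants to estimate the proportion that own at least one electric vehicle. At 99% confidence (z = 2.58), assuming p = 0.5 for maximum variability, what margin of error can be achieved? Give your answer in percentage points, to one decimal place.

SE(p̂) = √[p(1−p)/n] = √[0.2500/2293] = 0.01044.
E = z × SE = 2.58 × 0.01044 = 0.02694, or 2.7 percentage points.

2.7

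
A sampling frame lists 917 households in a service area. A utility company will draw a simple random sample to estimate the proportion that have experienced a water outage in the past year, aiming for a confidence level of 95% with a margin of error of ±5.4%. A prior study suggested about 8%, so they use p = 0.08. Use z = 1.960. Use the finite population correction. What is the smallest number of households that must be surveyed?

88

Unadjusted: n₀ = 1.960² × 0.08 × 0.92 / 0.054² ≈ 96.96, so n₀ = 97.
Finite population correction with N = 917: n = n₀ / (1 + (n₀−1)/N) = 97 / (1 + 96/917) = 97 / 1.1047 ≈ 87.81.
Rounding up, n = 88.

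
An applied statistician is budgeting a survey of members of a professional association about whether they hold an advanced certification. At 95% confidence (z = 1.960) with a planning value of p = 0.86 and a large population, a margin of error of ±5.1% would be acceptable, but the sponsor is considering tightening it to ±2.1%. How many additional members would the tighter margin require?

At ±5.1%: n = 1.960² × 0.1204 / 0.051² ≈ 177.83 → 178.
At ±2.1%: n = 1.960² × 0.1204 / 0.021² ≈ 1048.82 → 1049.
Additional respondents: 1049 − 178 = 871.

871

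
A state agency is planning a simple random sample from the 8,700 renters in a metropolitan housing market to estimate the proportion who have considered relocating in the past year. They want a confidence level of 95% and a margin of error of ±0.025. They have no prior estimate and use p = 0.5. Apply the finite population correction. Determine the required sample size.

1307

For 95% confidence, z = 1.960.
Unadjusted: n₀ = 1.960² × 0.50 × 0.50 / 0.025² ≈ 1536.64, so n₀ = 1537.
Finite population correction with N = 8,700: n = n₀ / (1 + (n₀−1)/N) = 1537 / (1 + 1536/8700) = 1537 / 1.1766 ≈ 1306.36.
Rounding up, n = 1307.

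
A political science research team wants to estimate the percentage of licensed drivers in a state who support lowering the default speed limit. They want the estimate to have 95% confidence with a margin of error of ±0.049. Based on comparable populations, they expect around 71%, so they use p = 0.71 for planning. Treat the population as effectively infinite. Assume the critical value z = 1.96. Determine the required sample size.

330

With p = 0.71, p(1−p) = 0.2059.
n = z²·p(1−p)/E² = 1.96² × 0.2059 / 0.049² = 3.8416 × 0.2059 / 0.002401 ≈ 329.44.
Rounding up gives n = 330.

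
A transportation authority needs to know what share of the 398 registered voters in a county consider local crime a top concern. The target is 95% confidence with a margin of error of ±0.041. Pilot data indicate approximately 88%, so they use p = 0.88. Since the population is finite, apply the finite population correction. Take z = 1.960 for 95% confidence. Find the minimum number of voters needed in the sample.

Unadjusted: n₀ = 1.960² × 0.88 × 0.12 / 0.041² ≈ 241.33, so n₀ = 242.
Finite population correction with N = 398: n = n₀ / (1 + (n₀−1)/N) = 242 / (1 + 241/398) = 242 / 1.6055 ≈ 150.73.
Rounding up, n = 151.

151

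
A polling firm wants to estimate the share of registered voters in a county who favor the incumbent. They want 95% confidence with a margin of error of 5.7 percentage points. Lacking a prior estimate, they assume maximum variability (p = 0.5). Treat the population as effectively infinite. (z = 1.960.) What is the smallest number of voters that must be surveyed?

With p = 0.5, p(1−p) = 0.25.
n = z²·p(1−p)/E² = 1.960² × 0.2500 / 0.057² = 3.8416 × 0.2500 / 0.003249 ≈ 295.60.
Rounding up gives n = 296.

296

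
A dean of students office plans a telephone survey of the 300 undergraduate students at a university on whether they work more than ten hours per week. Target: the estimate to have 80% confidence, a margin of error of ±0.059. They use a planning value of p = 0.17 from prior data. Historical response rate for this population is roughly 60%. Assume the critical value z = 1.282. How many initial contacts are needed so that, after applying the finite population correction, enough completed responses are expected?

92

Completed interviews needed (unadjusted): n₀ = 1.282² × 0.1411 / 0.059² ≈ 66.62 → 67.
FPC for N = 300: n = 67 / (1 + 66/300) = 67 / 1.2200 ≈ 54.92 → 55.
At a 60% response rate, contacts needed = 55 / 0.60 ≈ 91.67 → 92.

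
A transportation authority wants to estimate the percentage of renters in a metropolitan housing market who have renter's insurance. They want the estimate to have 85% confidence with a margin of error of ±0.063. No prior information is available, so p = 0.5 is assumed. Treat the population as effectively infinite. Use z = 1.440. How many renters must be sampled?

131

With p = 0.5, p(1−p) = 0.25.
n = z²·p(1−p)/E² = 1.440² × 0.2500 / 0.063² = 2.0736 × 0.2500 / 0.003969 ≈ 130.61.
Rounding up gives n = 131.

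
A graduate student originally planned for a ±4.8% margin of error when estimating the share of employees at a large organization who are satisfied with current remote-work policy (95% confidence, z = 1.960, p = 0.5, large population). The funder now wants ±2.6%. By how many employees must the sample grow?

1004

At ±4.8%: n = 1.960² × 0.2500 / 0.048² ≈ 416.84 → 417.
At ±2.6%: n = 1.960² × 0.2500 / 0.026² ≈ 1420.71 → 1421.
Additional respondents: 1421 − 417 = 1004.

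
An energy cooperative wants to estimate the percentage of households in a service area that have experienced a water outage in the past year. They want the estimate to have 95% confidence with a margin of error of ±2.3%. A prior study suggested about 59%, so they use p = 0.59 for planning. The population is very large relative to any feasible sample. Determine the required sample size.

For 95% confidence, z = 1.960.
With p = 0.59, p(1−p) = 0.2419.
n = z²·p(1−p)/E² = 1.960² × 0.2419 / 0.023² = 3.8416 × 0.2419 / 0.000529 ≈ 1756.68.
Rounding up gives n = 1757.

1757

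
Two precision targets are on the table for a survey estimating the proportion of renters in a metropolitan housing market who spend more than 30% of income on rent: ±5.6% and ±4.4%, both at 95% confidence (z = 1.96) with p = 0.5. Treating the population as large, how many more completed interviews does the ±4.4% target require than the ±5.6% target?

190

At ±5.6%: n = 1.96² × 0.2500 / 0.056² ≈ 306.25 → 307.
At ±4.4%: n = 1.96² × 0.2500 / 0.044² ≈ 496.07 → 497.
Additional respondents: 497 − 307 = 190.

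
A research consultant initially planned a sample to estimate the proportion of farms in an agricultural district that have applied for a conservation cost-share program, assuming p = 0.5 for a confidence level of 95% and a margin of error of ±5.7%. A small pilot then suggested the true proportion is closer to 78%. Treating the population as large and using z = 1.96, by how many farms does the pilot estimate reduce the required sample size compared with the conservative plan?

93

Conservative (p = 0.5): n = 1.96² × 0.25 / 0.057² ≈ 295.60 → 296.
Using p = 0.78: p(1−p) = 0.1716, so n = 1.96² × 0.1716 / 0.057² ≈ 202.90 → 203.
Reduction: 296 − 203 = 93.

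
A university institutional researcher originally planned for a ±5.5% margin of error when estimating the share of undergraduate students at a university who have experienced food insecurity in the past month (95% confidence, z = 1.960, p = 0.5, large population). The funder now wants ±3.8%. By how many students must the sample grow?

At ±5.5%: n = 1.960² × 0.2500 / 0.055² ≈ 317.49 → 318.
At ±3.8%: n = 1.960² × 0.2500 / 0.038² ≈ 665.10 → 666.
Additional respondents: 666 − 318 = 348.

348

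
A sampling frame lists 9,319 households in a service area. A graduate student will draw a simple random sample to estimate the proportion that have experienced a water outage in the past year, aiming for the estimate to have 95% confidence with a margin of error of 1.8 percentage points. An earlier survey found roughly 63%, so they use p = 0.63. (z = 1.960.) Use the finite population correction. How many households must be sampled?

2132

Unadjusted: n₀ = 1.960² × 0.63 × 0.37 / 0.018² ≈ 2763.82, so n₀ = 2764.
Finite population correction with N = 9,319: n = n₀ / (1 + (n₀−1)/N) = 2764 / (1 + 2763/9319) = 2764 / 1.2965 ≈ 2131.91.
Rounding up, n = 2132.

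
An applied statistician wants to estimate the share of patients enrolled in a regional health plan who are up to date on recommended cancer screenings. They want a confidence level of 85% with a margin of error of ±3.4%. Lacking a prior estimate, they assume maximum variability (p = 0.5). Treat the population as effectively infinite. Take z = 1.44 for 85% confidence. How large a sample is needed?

With p = 0.5, p(1−p) = 0.25.
n = z²·p(1−p)/E² = 1.44² × 0.2500 / 0.034² = 2.0736 × 0.2500 / 0.001156 ≈ 448.44.
Rounding up gives n = 449.

449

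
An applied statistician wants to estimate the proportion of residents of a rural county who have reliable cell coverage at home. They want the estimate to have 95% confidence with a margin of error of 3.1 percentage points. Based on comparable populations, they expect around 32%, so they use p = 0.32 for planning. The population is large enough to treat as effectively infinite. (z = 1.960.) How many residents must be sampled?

With p = 0.32, p(1−p) = 0.2176.
n = z²·p(1−p)/E² = 1.960² × 0.2176 / 0.031² = 3.8416 × 0.2176 / 0.000961 ≈ 869.86.
Rounding up gives n = 870.

870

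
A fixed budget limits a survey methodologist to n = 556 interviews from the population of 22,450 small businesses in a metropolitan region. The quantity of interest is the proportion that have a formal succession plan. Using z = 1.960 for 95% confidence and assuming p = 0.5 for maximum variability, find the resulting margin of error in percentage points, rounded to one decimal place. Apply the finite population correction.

Finite-population factor: (N−n)/(N−1) = (22450−556)/(22450−1) = 0.9753.
SE(p̂) = √[p(1−p)/n · (N−n)/(N−1)] = √[0.2500/556 × 0.9753] = 0.02094.
E = z × SE = 1.960 × 0.02094 = 0.04104 ≈ 4.1 percentage points.

4.1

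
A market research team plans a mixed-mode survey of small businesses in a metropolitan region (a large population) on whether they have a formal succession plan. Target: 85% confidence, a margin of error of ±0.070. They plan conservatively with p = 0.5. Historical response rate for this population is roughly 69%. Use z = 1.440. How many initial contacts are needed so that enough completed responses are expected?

154

Completed interviews needed: n₀ = 1.440² × 0.2500 / 0.070² ≈ 105.80 → 106.
At a 69% response rate, contacts needed = 106 / 0.69 ≈ 153.62 → 154.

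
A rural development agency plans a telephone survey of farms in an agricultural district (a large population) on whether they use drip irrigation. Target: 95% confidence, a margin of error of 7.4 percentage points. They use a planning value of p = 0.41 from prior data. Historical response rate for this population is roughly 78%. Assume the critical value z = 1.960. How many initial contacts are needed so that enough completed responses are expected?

218

Completed interviews needed: n₀ = 1.960² × 0.2419 / 0.074² ≈ 169.70 → 170.
At a 78% response rate, contacts needed = 170 / 0.78 ≈ 217.95 → 218.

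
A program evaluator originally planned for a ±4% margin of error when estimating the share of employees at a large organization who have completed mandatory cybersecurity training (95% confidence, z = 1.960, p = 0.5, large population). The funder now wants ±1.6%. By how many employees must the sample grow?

3151

At ±4%: n = 1.960² × 0.2500 / 0.040² ≈ 600.25 → 601.
At ±1.6%: n = 1.960² × 0.2500 / 0.016² ≈ 3751.56 → 3752.
Additional respondents: 3752 − 601 = 3151.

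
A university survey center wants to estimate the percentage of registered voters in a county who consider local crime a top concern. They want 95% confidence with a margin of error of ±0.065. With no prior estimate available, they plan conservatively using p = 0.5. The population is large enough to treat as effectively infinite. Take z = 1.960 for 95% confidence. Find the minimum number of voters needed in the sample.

With p = 0.5, p(1−p) = 0.25.
n = z²·p(1−p)/E² = 1.960² × 0.2500 / 0.065² = 3.8416 × 0.2500 / 0.004225 ≈ 227.31.
Rounding up gives n = 228.

228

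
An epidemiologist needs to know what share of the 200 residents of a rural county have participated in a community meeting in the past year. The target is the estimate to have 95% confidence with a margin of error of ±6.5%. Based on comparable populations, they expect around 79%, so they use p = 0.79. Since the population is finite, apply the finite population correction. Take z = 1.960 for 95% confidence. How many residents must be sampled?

87

Unadjusted: n₀ = 1.960² × 0.79 × 0.21 / 0.065² ≈ 150.85, so n₀ = 151.
Finite population correction with N = 200: n = n₀ / (1 + (n₀−1)/N) = 151 / (1 + 150/200) = 151 / 1.7500 ≈ 86.29.
Rounding up, n = 87.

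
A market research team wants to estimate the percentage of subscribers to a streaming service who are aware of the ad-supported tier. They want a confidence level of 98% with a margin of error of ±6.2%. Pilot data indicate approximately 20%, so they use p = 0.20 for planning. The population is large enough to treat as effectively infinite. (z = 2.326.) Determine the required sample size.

226

With p = 0.20, p(1−p) = 0.1600.
n = z²·p(1−p)/E² = 2.326² × 0.1600 / 0.062² = 5.4103 × 0.1600 / 0.003844 ≈ 225.19.
Rounding up gives n = 226.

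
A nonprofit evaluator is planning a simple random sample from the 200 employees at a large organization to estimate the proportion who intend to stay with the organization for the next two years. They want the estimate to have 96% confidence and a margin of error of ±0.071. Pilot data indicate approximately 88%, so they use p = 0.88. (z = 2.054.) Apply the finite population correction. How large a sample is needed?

Unadjusted: n₀ = 2.054² × 0.88 × 0.12 / 0.071² ≈ 88.38, so n₀ = 89.
Finite population correction with N = 200: n = n₀ / (1 + (n₀−1)/N) = 89 / (1 + 88/200) = 89 / 1.4400 ≈ 61.81.
Rounding up, n = 62.

62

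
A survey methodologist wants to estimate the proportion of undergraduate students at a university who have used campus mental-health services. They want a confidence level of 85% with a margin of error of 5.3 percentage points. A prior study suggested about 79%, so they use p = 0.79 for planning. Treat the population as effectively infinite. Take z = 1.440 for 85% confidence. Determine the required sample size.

123

With p = 0.79, p(1−p) = 0.1659.
n = z²·p(1−p)/E² = 1.440² × 0.1659 / 0.053² = 2.0736 × 0.1659 / 0.002809 ≈ 122.47.
Rounding up gives n = 123.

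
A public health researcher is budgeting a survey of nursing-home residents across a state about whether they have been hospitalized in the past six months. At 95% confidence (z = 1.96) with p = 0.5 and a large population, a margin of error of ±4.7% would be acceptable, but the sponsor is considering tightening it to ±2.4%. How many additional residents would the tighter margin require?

1233

At ±4.7%: n = 1.96² × 0.2500 / 0.047² ≈ 434.77 → 435.
At ±2.4%: n = 1.96² × 0.2500 / 0.024² ≈ 1667.36 → 1668.
Additional respondents: 1668 − 435 = 1233.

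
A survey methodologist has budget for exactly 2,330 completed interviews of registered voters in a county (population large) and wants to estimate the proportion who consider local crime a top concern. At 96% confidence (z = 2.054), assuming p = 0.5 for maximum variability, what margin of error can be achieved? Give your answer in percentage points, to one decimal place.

2.1

SE(p̂) = √[p(1−p)/n] = √[0.2500/2330] = 0.01036.
E = z × SE = 2.054 × 0.01036 = 0.02128, or 2.1 percentage points.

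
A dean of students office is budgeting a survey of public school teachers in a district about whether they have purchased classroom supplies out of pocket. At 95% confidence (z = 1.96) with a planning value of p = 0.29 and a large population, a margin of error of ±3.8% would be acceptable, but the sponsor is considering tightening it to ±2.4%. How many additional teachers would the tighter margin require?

826

At ±3.8%: n = 1.96² × 0.2059 / 0.038² ≈ 547.77 → 548.
At ±2.4%: n = 1.96² × 0.2059 / 0.024² ≈ 1373.24 → 1374.
Additional respondents: 1374 − 548 = 826.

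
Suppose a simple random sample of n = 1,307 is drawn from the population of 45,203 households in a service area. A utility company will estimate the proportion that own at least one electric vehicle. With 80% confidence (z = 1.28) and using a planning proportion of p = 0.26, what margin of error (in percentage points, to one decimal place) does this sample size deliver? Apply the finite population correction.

1.5

Finite-population factor: (N−n)/(N−1) = (45203−1307)/(45203−1) = 0.9711.
SE(p̂) = √[p(1−p)/n · (N−n)/(N−1)] = √[0.1924/1307 × 0.9711] = 0.01196.
E = z × SE = 1.28 × 0.01196 = 0.01530 ≈ 1.5 percentage points.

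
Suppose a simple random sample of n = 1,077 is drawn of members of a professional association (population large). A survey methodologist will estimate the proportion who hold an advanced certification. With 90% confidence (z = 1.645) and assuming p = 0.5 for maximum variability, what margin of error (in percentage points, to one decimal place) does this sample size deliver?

SE(p̂) = √[p(1−p)/n] = √[0.2500/1077] = 0.01524.
E = z × SE = 1.645 × 0.01524 = 0.02506, or 2.5 percentage points.

2.5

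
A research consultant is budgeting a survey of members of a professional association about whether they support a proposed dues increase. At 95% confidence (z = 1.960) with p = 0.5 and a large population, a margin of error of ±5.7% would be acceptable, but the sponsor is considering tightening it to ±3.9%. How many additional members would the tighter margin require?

336

At ±5.7%: n = 1.960² × 0.2500 / 0.057² ≈ 295.60 → 296.
At ±3.9%: n = 1.960² × 0.2500 / 0.039² ≈ 631.43 → 632.
Additional respondents: 632 − 296 = 336.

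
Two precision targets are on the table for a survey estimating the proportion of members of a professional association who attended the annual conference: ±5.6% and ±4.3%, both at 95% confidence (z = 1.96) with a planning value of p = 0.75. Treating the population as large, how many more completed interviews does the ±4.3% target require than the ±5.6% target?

At ±5.6%: n = 1.96² × 0.1875 / 0.056² ≈ 229.69 → 230.
At ±4.3%: n = 1.96² × 0.1875 / 0.043² ≈ 389.56 → 390.
Additional respondents: 390 − 230 = 160.

160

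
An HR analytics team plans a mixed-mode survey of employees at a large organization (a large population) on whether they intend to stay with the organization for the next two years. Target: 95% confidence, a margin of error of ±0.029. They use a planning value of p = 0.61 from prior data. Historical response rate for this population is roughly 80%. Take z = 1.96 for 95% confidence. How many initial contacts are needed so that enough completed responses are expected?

Completed interviews needed: n₀ = 1.96² × 0.2379 / 0.029² ≈ 1086.70 → 1087.
At an 80% response rate, contacts needed = 1087 / 0.80 ≈ 1358.75 → 1359.

1359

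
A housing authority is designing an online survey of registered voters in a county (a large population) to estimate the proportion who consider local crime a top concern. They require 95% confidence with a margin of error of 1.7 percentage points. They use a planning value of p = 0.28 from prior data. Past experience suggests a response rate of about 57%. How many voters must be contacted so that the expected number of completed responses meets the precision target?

4702

For 95% confidence, z = 1.960.
Completed interviews needed: n₀ = 1.960² × 0.2016 / 0.017² ≈ 2679.82 → 2680.
At a 57% response rate, contacts needed = 2680 / 0.57 ≈ 4701.75 → 4702.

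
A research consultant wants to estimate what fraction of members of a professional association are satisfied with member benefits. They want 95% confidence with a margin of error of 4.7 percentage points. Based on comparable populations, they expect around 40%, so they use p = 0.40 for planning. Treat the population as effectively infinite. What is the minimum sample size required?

418

For 95% confidence, z = 1.960.
With p = 0.40, p(1−p) = 0.2400.
n = z²·p(1−p)/E² = 1.960² × 0.2400 / 0.047² = 3.8416 × 0.2400 / 0.002209 ≈ 417.38.
Rounding up gives n = 418.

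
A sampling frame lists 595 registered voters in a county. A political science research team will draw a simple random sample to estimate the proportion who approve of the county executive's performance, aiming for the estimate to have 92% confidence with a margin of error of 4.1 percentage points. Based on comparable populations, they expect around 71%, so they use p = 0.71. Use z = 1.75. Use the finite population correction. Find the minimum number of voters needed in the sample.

Unadjusted: n₀ = 1.75² × 0.71 × 0.29 / 0.041² ≈ 375.12, so n₀ = 376.
Finite population correction with N = 595: n = n₀ / (1 + (n₀−1)/N) = 376 / (1 + 375/595) = 376 / 1.6303 ≈ 230.64.
Rounding up, n = 231.

231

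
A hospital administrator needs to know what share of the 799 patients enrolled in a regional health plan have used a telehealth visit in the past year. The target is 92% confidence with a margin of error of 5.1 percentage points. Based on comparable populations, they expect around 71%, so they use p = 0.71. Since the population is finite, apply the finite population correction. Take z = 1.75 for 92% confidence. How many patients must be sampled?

187

Unadjusted: n₀ = 1.75² × 0.71 × 0.29 / 0.051² ≈ 242.43, so n₀ = 243.
Finite population correction with N = 799: n = n₀ / (1 + (n₀−1)/N) = 243 / (1 + 242/799) = 243 / 1.3029 ≈ 186.51.
Rounding up, n = 187.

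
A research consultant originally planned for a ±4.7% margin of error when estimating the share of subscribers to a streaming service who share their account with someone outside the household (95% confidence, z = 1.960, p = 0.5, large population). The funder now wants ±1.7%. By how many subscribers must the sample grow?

At ±4.7%: n = 1.960² × 0.2500 / 0.047² ≈ 434.77 → 435.
At ±1.7%: n = 1.960² × 0.2500 / 0.017² ≈ 3323.18 → 3324.
Additional respondents: 3324 − 435 = 2889.

2889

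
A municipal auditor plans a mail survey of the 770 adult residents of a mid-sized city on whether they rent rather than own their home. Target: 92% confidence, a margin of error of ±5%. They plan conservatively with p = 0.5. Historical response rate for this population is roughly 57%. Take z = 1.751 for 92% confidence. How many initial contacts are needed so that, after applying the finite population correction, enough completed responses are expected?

386

Completed interviews needed (unadjusted): n₀ = 1.751² × 0.2500 / 0.050² ≈ 306.60 → 307.
FPC for N = 770: n = 307 / (1 + 306/770) = 307 / 1.3974 ≈ 219.69 → 220.
At a 57% response rate, contacts needed = 220 / 0.57 ≈ 385.96 → 386.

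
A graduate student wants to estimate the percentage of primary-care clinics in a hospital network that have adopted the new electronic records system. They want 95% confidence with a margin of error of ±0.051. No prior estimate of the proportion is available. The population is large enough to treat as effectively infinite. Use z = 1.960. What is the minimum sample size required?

370

With no prior estimate, use p = 0.5, giving p(1−p) = 0.25.
n = z²·p(1−p)/E² = 1.960² × 0.2500 / 0.051² = 3.8416 × 0.2500 / 0.002601 ≈ 369.24.
Rounding up gives n = 370.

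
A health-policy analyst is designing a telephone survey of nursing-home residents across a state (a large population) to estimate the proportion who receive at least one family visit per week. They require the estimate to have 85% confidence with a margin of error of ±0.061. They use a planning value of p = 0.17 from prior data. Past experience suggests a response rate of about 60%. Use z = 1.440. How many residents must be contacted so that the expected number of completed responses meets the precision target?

132

Completed interviews needed: n₀ = 1.440² × 0.1411 / 0.061² ≈ 78.63 → 79.
At a 60% response rate, contacts needed = 79 / 0.60 ≈ 131.67 → 132.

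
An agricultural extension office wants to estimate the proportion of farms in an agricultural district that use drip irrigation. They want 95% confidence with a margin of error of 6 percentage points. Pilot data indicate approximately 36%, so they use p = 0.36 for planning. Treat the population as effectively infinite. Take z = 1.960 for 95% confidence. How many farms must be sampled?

246

With p = 0.36, p(1−p) = 0.2304.
n = z²·p(1−p)/E² = 1.960² × 0.2304 / 0.060² = 3.8416 × 0.2304 / 0.003600 ≈ 245.86.
Rounding up gives n = 246.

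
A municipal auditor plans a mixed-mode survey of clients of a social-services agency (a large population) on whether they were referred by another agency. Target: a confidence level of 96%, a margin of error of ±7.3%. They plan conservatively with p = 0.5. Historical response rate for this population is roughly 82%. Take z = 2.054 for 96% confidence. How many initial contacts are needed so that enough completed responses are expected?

242

Completed interviews needed: n₀ = 2.054² × 0.2500 / 0.073² ≈ 197.92 → 198.
At an 82% response rate, contacts needed = 198 / 0.82 ≈ 241.46 → 242.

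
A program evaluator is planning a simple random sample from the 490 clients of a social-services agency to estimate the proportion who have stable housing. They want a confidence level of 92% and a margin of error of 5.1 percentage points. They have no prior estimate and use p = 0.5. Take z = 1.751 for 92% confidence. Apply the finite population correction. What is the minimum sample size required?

Unadjusted: n₀ = 1.751² × 0.50 × 0.50 / 0.051² ≈ 294.69, so n₀ = 295.
Finite population correction with N = 490: n = n₀ / (1 + (n₀−1)/N) = 295 / (1 + 294/490) = 295 / 1.6000 ≈ 184.38.
Rounding up, n = 185.

185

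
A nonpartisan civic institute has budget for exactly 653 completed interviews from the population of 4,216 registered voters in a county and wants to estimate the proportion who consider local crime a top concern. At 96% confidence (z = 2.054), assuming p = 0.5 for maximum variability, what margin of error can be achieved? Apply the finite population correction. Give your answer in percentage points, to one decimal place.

3.7

Finite-population factor: (N−n)/(N−1) = (4216−653)/(4216−1) = 0.8453.
SE(p̂) = √[p(1−p)/n · (N−n)/(N−1)] = √[0.2500/653 × 0.8453] = 0.01799.
E = z × SE = 2.054 × 0.01799 = 0.03695 ≈ 3.7 percentage points.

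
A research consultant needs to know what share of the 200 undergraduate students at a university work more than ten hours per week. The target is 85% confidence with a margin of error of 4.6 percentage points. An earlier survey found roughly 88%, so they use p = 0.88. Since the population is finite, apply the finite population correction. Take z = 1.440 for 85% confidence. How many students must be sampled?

69

Unadjusted: n₀ = 1.440² × 0.88 × 0.12 / 0.046² ≈ 103.48, so n₀ = 104.
Finite population correction with N = 200: n = n₀ / (1 + (n₀−1)/N) = 104 / (1 + 103/200) = 104 / 1.5150 ≈ 68.65.
Rounding up, n = 69.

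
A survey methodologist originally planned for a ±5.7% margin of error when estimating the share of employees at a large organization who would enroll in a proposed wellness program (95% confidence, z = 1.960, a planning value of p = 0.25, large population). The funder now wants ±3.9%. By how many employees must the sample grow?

252

At ±5.7%: n = 1.960² × 0.1875 / 0.057² ≈ 221.70 → 222.
At ±3.9%: n = 1.960² × 0.1875 / 0.039² ≈ 473.57 → 474.
Additional respondents: 474 − 222 = 252.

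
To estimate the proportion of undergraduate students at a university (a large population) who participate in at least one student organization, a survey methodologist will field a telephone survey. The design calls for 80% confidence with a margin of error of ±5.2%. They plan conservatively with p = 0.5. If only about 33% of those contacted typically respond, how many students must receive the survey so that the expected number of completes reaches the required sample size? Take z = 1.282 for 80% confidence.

461

Completed interviews needed: n₀ = 1.282² × 0.2500 / 0.052² ≈ 151.95 → 152.
At a 33% response rate, contacts needed = 152 / 0.33 ≈ 460.61 → 461.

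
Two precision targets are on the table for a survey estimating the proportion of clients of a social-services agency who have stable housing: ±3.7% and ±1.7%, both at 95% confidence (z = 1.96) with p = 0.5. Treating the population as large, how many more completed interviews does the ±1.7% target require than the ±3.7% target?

2622

At ±3.7%: n = 1.96² × 0.2500 / 0.037² ≈ 701.53 → 702.
At ±1.7%: n = 1.96² × 0.2500 / 0.017² ≈ 3323.18 → 3324.
Additional respondents: 3324 − 702 = 2622.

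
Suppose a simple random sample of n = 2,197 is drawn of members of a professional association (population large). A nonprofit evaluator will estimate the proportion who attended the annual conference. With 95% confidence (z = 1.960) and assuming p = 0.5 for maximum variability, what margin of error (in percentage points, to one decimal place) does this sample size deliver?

2.1

SE(p̂) = √[p(1−p)/n] = √[0.2500/2197] = 0.01067.
E = z × SE = 1.960 × 0.01067 = 0.02091, or 2.1 percentage points.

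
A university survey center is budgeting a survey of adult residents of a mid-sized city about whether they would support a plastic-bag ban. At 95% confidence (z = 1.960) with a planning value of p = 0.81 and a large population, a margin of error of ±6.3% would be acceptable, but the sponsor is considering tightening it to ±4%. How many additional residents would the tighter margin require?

At ±6.3%: n = 1.960² × 0.1539 / 0.063² ≈ 148.96 → 149.
At ±4%: n = 1.960² × 0.1539 / 0.040² ≈ 369.51 → 370.
Additional respondents: 370 − 149 = 221.

221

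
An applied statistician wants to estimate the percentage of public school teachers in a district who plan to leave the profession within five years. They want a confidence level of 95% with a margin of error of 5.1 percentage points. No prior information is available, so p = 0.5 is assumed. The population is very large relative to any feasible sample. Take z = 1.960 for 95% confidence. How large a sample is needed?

370

With p = 0.5, p(1−p) = 0.25.
n = z²·p(1−p)/E² = 1.960² × 0.2500 / 0.051² = 3.8416 × 0.2500 / 0.002601 ≈ 369.24.
Rounding up gives n = 370.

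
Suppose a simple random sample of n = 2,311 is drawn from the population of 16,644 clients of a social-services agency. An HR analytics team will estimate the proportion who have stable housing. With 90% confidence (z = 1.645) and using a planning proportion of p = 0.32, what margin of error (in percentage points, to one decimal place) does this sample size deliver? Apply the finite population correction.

1.5

Finite-population factor: (N−n)/(N−1) = (16644−2311)/(16644−1) = 0.8612.
SE(p̂) = √[p(1−p)/n · (N−n)/(N−1)] = √[0.2176/2311 × 0.8612] = 0.00900.
E = z × SE = 1.645 × 0.00900 = 0.01481 ≈ 1.5 percentage points.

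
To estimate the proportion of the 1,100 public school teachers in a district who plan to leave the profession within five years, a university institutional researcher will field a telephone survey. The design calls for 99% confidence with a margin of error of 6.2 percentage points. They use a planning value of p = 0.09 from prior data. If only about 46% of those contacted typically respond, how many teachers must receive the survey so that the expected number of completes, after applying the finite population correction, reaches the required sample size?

For 99% confidence, z = 2.58.
Completed interviews needed (unadjusted): n₀ = 2.58² × 0.0819 / 0.062² ≈ 141.82 → 142.
FPC for N = 1,100: n = 142 / (1 + 141/1100) = 142 / 1.1282 ≈ 125.87 → 126.
At a 46% response rate, contacts needed = 126 / 0.46 ≈ 273.91 → 274.

274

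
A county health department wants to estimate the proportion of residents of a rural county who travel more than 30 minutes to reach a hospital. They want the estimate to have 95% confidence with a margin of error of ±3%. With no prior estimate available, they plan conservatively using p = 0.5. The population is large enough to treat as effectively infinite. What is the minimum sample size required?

1068

For 95% confidence, z = 1.960.
With p = 0.5, p(1−p) = 0.25.
n = z²·p(1−p)/E² = 1.960² × 0.2500 / 0.030² = 3.8416 × 0.2500 / 0.000900 ≈ 1067.11.
Rounding up gives n = 1068.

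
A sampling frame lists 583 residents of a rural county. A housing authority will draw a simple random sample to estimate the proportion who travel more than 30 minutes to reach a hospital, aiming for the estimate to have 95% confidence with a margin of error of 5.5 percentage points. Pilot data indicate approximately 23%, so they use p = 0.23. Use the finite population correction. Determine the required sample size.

163

For 95% confidence, z = 1.960.
Unadjusted: n₀ = 1.960² × 0.23 × 0.77 / 0.055² ≈ 224.91, so n₀ = 225.
Finite population correction with N = 583: n = n₀ / (1 + (n₀−1)/N) = 225 / (1 + 224/583) = 225 / 1.3842 ≈ 162.55.
Rounding up, n = 163.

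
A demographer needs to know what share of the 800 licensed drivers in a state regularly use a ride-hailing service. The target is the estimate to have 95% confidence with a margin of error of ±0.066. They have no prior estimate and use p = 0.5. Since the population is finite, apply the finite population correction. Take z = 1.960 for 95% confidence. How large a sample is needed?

Unadjusted: n₀ = 1.960² × 0.50 × 0.50 / 0.066² ≈ 220.48, so n₀ = 221.
Finite population correction with N = 800: n = n₀ / (1 + (n₀−1)/N) = 221 / (1 + 220/800) = 221 / 1.2750 ≈ 173.33.
Rounding up, n = 174.

174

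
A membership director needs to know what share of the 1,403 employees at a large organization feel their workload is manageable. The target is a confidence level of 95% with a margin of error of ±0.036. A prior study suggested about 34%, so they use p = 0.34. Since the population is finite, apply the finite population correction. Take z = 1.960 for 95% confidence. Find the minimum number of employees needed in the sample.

452

Unadjusted: n₀ = 1.960² × 0.34 × 0.66 / 0.036² ≈ 665.17, so n₀ = 666.
Finite population correction with N = 1,403: n = n₀ / (1 + (n₀−1)/N) = 666 / (1 + 665/1403) = 666 / 1.4740 ≈ 451.84.
Rounding up, n = 452.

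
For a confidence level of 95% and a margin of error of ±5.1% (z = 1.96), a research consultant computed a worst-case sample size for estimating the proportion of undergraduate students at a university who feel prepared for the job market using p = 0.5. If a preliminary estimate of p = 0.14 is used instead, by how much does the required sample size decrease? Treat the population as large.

192

Conservative (p = 0.5): n = 1.96² × 0.25 / 0.051² ≈ 369.24 → 370.
Using p = 0.14: p(1−p) = 0.1204, so n = 1.96² × 0.1204 / 0.051² ≈ 177.83 → 178.
Reduction: 370 − 178 = 192.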